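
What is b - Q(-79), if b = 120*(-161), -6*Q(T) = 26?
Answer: -57947/3 ≈ -19316.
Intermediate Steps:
Q(T) = -13/3 (Q(T) = -⅙*26 = -13/3)
b = -19320
b - Q(-79) = -19320 - 1*(-13/3) = -19320 + 13/3 = -57947/3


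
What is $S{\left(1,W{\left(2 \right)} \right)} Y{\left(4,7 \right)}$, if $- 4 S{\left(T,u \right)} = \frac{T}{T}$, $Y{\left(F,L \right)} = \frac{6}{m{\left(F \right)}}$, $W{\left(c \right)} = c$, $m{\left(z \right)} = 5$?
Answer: $- \frac{3}{10} \approx -0.3$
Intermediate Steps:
$Y{\left(F,L \right)} = \frac{6}{5}$
$S{\left(T,u \right)} = - \frac{1}{4}$ ($S{\left(T,u \right)} = - \frac{T \frac{1}{T}}{4} = \left(- \frac{1}{4}\right) 1 = - \frac{1}{4}$)
$S{\left(1,W{\left(2 \right)} \right)} Y{\left(4,7 \right)} = \left(- \frac{1}{4}\right) \frac{6}{5} = - \frac{3}{10}$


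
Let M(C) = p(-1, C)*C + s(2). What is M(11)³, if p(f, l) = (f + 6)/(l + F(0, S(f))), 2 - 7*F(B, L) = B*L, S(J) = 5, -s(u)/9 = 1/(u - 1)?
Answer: -34645976/493039 ≈ -70.270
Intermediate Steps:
s(u) = -9/(-1 + u) (s(u) = -9/(u - 1) = -9/(-1 + u))
F(B, L) = 2/7 - B*L/7
p(f, l) = (6 + f)/(2/7 + l) (p(f, l) = (f + 6)/(l + (2/7 - ⅐*0*5)) = (6 + f)/(l + (2/7 + 0)) = (6 + f)/(l + 2/7) = (6 + f)/(2/7 + l))
M(C) = -9 + 35*C/(2 + 7*C) (M(C) = (7*(6 - 1)/(2 + 7*C))*C - 9/(-1 + 2) = (7*5/(2 + 7*C))*C - 9/1 = (35/(2 + 7*C))*C - 9*1 = 35*C/(2 + 7*C) - 9 = -9 + 35*C/(2 + 7*C))
M(11)³ = (2*(-9 - 14*11)/(2 + 7*11))³ = (2*(-9 - 154)/(2 + 77))³ = (2*(-163)/79)³ = (2*(1/79)*(-163))³ = (-326/79)³ = -34645976/493039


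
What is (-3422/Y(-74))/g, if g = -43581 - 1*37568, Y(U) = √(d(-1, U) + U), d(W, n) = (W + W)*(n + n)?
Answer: 1711*√222/9007539 ≈ 0.0028302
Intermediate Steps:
d(W, n) = 4*W*n (d(W, n) = (2*W)*(2*n) = 4*W*n)
Y(U) = √3*√(-U) (Y(U) = √(4*(-1)*U + U) = √(-4*U + U) = √(-3*U) = √3*√(-U))
g = -81149 (g = -43581 - 37568 = -81149)
(-3422/Y(-74))/g = -3422*√222/222/(-81149) = -3422*√222/222*(-1/81149) = -1711*√222/111*(-1/81149) = 1711*√222/9007539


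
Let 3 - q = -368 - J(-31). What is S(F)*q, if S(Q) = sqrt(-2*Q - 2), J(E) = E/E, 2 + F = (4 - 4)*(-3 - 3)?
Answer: 372*sqrt(2) ≈ 526.09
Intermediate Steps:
F = -2 (F = -2 + (4 - 4)*(-3 - 3) = -2 + 0*(-6) = -2 + 0 = -2)
J(E) = 1
q = 372 (q = 3 - (-368 - 1*1) = 3 - (-368 - 1) = 3 - 1*(-369) = 3 + 369 = 372)
S(Q) = sqrt(-2 - 2*Q)
S(F)*q = sqrt(-2 - 2*(-2))*372 = sqrt(-2 + 4)*372 = sqrt(2)*372 = 372*sqrt(2)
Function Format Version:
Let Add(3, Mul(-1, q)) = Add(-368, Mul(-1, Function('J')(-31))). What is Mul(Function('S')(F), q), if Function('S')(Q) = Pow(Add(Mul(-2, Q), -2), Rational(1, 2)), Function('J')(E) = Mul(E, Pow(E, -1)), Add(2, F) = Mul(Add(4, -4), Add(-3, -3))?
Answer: Mul(372, Pow(2, Rational(1, 2))) ≈ 526.09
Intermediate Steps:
F = -2 (F = Add(-2, Mul(Add(4, -4), Add(-3, -3))) = Add(-2, Mul(0, -6)) = Add(-2, 0) = -2)
Function('J')(E) = 1
q = 372 (q = Add(3, Mul(-1, Add(-368, Mul(-1, 1)))) = Add(3, Mul(-1, Add(-368, -1))) = Add(3, Mul(-1, -369)) = Add(3, 369) = 372)
Function('S')(Q) = Pow(Add(-2, Mul(-2, Q)), Rational(1, 2))
Mul(Function('S')(F), q) = Mul(Pow(Add(-2, Mul(-2, -2)), Rational(1, 2)), 372) = Mul(Pow(Add(-2, 4), Rational(1, 2)), 372) = Mul(Pow(2, Rational(1, 2)), 372) = Mul(372, Pow(2, Rational(1, 2)))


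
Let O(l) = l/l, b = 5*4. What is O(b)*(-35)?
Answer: -35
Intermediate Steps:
b = 20
O(l) = 1
O(b)*(-35) = 1*(-35) = -35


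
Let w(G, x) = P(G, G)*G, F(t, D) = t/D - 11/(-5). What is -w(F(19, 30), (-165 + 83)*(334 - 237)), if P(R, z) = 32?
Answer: -272/3 ≈ -90.667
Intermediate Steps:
F(t, D) = 11/5 + t/D (F(t, D) = t/D - 11*(-⅕) = t/D + 11/5 = 11/5 + t/D)
w(G, x) = 32*G
-w(F(19, 30), (-165 + 83)*(334 - 237)) = -32*(11/5 + 19/30) = -32*17/6 = -1*272/3 = -272/3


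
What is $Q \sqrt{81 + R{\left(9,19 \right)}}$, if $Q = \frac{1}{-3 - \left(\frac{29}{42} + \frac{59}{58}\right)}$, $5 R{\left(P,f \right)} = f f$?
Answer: $- \frac{609 \sqrt{3830}}{14335} \approx -2.6292$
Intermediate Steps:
$R{\left(P,f \right)} = \frac{f^{2}}{5}$ ($R{\left(P,f \right)} = \frac{f f}{5} = \frac{f^{2}}{5}$)
$Q = - \frac{609}{2867}$ ($Q = \frac{1}{-3 - \frac{1040}{609}} = \frac{1}{- \frac{2867}{609}} = - \frac{609}{2867} \approx -0.21242$)
$Q \sqrt{81 + R{\left(9,19 \right)}} = - \frac{609 \sqrt{81 + \frac{19^{2}}{5}}}{2867} = - \frac{609 \sqrt{81 + \frac{1}{5} \cdot 361}}{2867} = - \frac{609 \sqrt{81 + \frac{361}{5}}}{2867} = - \frac{609 \sqrt{\frac{766}{5}}}{2867} = - \frac{609 \frac{\sqrt{3830}}{5}}{2867} = - \frac{609 \sqrt{3830}}{14335}$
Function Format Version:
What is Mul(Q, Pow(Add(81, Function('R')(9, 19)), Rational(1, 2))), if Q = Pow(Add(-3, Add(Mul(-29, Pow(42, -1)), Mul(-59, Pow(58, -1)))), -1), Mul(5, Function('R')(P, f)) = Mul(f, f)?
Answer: Mul(Rational(-609, 14335), Pow(3830, Rational(1, 2))) ≈ -2.6292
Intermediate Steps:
Function('R')(P, f) = Mul(Rational(1, 5), Pow(f, 2)) (Function('R')(P, f) = Mul(Rational(1, 5), Mul(f, f)) = Mul(Rational(1, 5), Pow(f, 2)))
Q = Rational(-609, 2867) (Q = Pow(Add(-3, Add(Mul(-29, Rational(1, 42)), Mul(-59, Rational(1, 58)))), -1) = Pow(Add(-3, Add(Rational(-29, 42), Rational(-59, 58))), -1) = Pow(Add(-3, Rational(-1040, 609)), -1) = Pow(Rational(-2867, 609), -1) = Rational(-609, 2867) ≈ -0.21242)
Mul(Q, Pow(Add(81, Function('R')(9, 19)), Rational(1, 2))) = Mul(Rational(-609, 2867), Pow(Add(81, Mul(Rational(1, 5), Pow(19, 2))), Rational(1, 2))) = Mul(Rational(-609, 2867), Pow(Add(81, Mul(Rational(1, 5), 361)), Rational(1, 2))) = Mul(Rational(-609, 2867), Pow(Add(81, Rational(361, 5)), Rational(1, 2))) = Mul(Rational(-609, 2867), Pow(Rational(766, 5), Rational(1, 2))) = Mul(Rational(-609, 2867), Mul(Rational(1, 5), Pow(3830, Rational(1, 2)))) = Mul(Rational(-609, 14335), Pow(3830, Rational(1, 2)))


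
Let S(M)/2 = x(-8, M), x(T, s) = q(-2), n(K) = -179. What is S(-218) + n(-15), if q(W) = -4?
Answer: -187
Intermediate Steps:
x(T, s) = -4
S(M) = -8 (S(M) = 2*(-4) = -8)
S(-218) + n(-15) = -8 - 179 = -187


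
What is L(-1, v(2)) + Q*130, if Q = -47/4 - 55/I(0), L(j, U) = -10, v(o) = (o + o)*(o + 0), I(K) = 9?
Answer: -41975/18 ≈ -2331.9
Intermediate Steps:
v(o) = 2*o² (v(o) = (2*o)*o = 2*o²)
Q = -643/36 (Q = -47/4 - 55/9 = -643/36 ≈ -17.861)
L(-1, v(2)) + Q*130 = -10 - 643/36*130 = -10 - 41795/18 = -41975/18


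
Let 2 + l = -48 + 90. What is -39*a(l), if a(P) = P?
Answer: -1560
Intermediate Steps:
l = 40 (l = -2 + (-48 + 90) = -2 + 42 = 40)
-39*a(l) = -39*40 = -1560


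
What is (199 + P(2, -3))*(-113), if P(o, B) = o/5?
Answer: -112661/5 ≈ -22532.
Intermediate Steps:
P(o, B) = o/5 (P(o, B) = o*(1/5) = o/5)
(199 + P(2, -3))*(-113) = (199 + (1/5)*2)*(-113) = (199 + 2/5)*(-113) = (997/5)*(-113) = -112661/5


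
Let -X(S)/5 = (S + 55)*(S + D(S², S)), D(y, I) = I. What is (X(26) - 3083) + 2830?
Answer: -21313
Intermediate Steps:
X(S) = -10*S*(55 + S) (X(S) = -5*(S + 55)*(S + S) = -5*(55 + S)*2*S = -10*S*(55 + S))
(X(26) - 3083) + 2830 = (10*26*(-55 - 1*26) - 3083) + 2830 = (10*26*(-55 - 26) - 3083) + 2830 = (10*26*(-81) - 3083) + 2830 = (-21060 - 3083) + 2830 = -24143 + 2830 = -21313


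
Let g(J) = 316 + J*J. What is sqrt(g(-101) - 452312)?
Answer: I*sqrt(441795) ≈ 664.68*I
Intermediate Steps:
g(J) = 316 + J**2
sqrt(g(-101) - 452312) = sqrt((316 + (-101)**2) - 452312) = sqrt((316 + 10201) - 452312) = sqrt(10517 - 452312) = sqrt(-441795) = I*sqrt(441795)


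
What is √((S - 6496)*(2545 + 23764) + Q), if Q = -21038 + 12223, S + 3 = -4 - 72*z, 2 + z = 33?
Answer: I*√229817930 ≈ 15160.0*I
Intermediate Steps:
z = 31 (z = -2 + 33 = 31)
S = -2239 (S = -3 + (-4 - 72*31) = -3 + (-4 - 2232) = -3 - 2236 = -2239)
Q = -8815
√((S - 6496)*(2545 + 23764) + Q) = √((-2239 - 6496)*(2545 + 23764) - 8815) = √(-8735*26309 - 8815) = √(-229809115 - 8815) = √(-229817930) = I*√229817930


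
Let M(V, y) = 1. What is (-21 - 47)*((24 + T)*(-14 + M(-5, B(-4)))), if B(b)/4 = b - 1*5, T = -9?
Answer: 13260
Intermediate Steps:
B(b) = -20 + 4*b (B(b) = 4*(b - 1*5) = 4*(b - 5) = 4*(-5 + b) = -20 + 4*b)
(-21 - 47)*((24 + T)*(-14 + M(-5, B(-4)))) = (-21 - 47)*((24 - 9)*(-14 + 1)) = -1020*(-13) = -68*(-195) = 13260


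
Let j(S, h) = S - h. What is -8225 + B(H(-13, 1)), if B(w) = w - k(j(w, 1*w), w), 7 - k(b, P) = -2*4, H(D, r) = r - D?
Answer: -8226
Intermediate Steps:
k(b, P) = 15 (k(b, P) = 7 - (-2)*4 = 7 - 1*(-8) = 7 + 8 = 15)
B(w) = -15 + w (B(w) = w - 1*15 = w - 15 = -15 + w)
-8225 + B(H(-13, 1)) = -8225 + (-15 + (1 - 1*(-13))) = -8225 + (-15 + (1 + 13)) = -8225 + (-15 + 14) = -8225 - 1 = -8226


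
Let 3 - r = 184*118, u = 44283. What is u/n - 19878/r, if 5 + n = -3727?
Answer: -295718317/27005996 ≈ -10.950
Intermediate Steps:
r = -21709 (r = 3 - 184*118 = 3 - 1*21712 = 3 - 21712 = -21709)
n = -3732 (n = -5 - 3727 = -3732)
u/n - 19878/r = 44283/(-3732) - 19878/(-21709) = 44283*(-1/3732) - 19878*(-1/21709) = -14761/1244 + 19878/21709 = -295718317/27005996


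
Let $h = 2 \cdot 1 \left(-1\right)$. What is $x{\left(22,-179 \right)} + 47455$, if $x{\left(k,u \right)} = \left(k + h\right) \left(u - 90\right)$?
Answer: $42075$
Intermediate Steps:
$h = -2$ ($h = 2 \left(-1\right) = -2$)
$x{\left(k,u \right)} = \left(-90 + u\right) \left(-2 + k\right)$ ($x{\left(k,u \right)} = \left(k - 2\right) \left(u - 90\right) = \left(-2 + k\right) \left(-90 + u\right) = \left(-90 + u\right) \left(-2 + k\right)$)
$x{\left(22,-179 \right)} + 47455 = \left(180 - 1980 - -358 + 22 \left(-179\right)\right) + 47455 = \left(180 - 1980 + 358 - 3938\right) + 47455 = -5380 + 47455 = 42075$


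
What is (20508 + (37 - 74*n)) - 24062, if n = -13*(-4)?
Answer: -7365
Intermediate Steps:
n = 52
(20508 + (37 - 74*n)) - 24062 = (20508 + (37 - 74*52)) - 24062 = (20508 + (37 - 3848)) - 24062 = (20508 - 3811) - 24062 = 16697 - 24062 = -7365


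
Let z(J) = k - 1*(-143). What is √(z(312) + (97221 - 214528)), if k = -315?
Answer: I*√117479 ≈ 342.75*I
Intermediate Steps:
z(J) = -172 (z(J) = -315 - 1*(-143) = -315 + 143 = -172)
√(z(312) + (97221 - 214528)) = √(-172 + (97221 - 214528)) = √(-172 - 117307) = √(-117479) = I*√117479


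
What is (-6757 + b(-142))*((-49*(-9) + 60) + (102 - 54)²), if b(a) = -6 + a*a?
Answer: 37589805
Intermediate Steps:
b(a) = -6 + a²
(-6757 + b(-142))*((-49*(-9) + 60) + (102 - 54)²) = (-6757 + (-6 + (-142)²))*((-49*(-9) + 60) + (102 - 54)²) = (-6757 + (-6 + 20164))*((441 + 60) + 48²) = (-6757 + 20158)*(501 + 2304) = 13401*2805 = 37589805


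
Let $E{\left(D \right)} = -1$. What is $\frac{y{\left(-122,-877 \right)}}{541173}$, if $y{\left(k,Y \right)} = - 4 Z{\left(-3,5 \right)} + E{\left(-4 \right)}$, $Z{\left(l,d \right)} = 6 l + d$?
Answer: $\frac{17}{180391} \approx 9.424 \cdot 10^{-5}$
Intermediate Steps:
$Z{\left(l,d \right)} = d + 6 l$
$y{\left(k,Y \right)} = 51$ ($y{\left(k,Y \right)} = - 4 \left(5 + 6 \left(-3\right)\right) - 1 = - 4 \left(5 - 18\right) - 1 = \left(-4\right) \left(-13\right) - 1 = 52 - 1 = 51$)
$\frac{y{\left(-122,-877 \right)}}{541173} = \frac{51}{541173} = 51 \cdot \frac{1}{541173} = \frac{17}{180391}$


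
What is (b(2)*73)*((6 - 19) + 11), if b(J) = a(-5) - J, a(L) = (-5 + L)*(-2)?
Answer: -2628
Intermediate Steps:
a(L) = 10 - 2*L
b(J) = 20 - J (b(J) = (10 - 2*(-5)) - J = (10 + 10) - J = 20 - J)
(b(2)*73)*((6 - 19) + 11) = ((20 - 1*2)*73)*((6 - 19) + 11) = ((20 - 2)*73)*(-13 + 11) = (18*73)*(-2) = 1314*(-2) = -2628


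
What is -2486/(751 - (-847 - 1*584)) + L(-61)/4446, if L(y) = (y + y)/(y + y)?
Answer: -5525287/4850586 ≈ -1.1391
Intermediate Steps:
L(y) = 1 (L(y) = (2*y)/((2*y)) = (2*y)*(1/(2*y)) = 1)
-2486/(751 - (-847 - 1*584)) + L(-61)/4446 = -2486/(751 - (-847 - 1*584)) + 1/4446 = -2486/(751 - (-847 - 584)) + 1*(1/4446) = -2486/(751 - 1*(-1431)) + 1/4446 = -2486/(751 + 1431) + 1/4446 = -2486/2182 + 1/4446 = -2486*1/2182 + 1/4446 = -1243/1091 + 1/4446 = -5525287/4850586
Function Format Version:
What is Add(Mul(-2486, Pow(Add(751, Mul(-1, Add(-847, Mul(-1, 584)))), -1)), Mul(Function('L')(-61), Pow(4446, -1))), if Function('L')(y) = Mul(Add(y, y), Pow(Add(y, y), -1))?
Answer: Rational(-5525287, 4850586) ≈ -1.1391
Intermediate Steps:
Function('L')(y) = 1 (Function('L')(y) = Mul(Mul(2, y), Pow(Mul(2, y), -1)) = Mul(Mul(2, y), Mul(Rational(1, 2), Pow(y, -1))) = 1)
Add(Mul(-2486, Pow(Add(751, Mul(-1, Add(-847, Mul(-1, 584)))), -1)), Mul(Function('L')(-61), Pow(4446, -1))) = Add(Mul(-2486, Pow(Add(751, Mul(-1, Add(-847, Mul(-1, 584)))), -1)), Mul(1, Pow(4446, -1))) = Add(Mul(-2486, Pow(Add(751, Mul(-1, Add(-847, -584))), -1)), Mul(1, Rational(1, 4446))) = Add(Mul(-2486, Pow(Add(751, Mul(-1, -1431)), -1)), Rational(1, 4446)) = Add(Mul(-2486, Pow(Add(751, 1431), -1)), Rational(1, 4446)) = Add(Mul(-2486, Pow(2182, -1)), Rational(1, 4446)) = Add(Mul(-2486, Rational(1, 2182)), Rational(1, 4446)) = Add(Rational(-1243, 1091), Rational(1, 4446)) = Rational(-5525287, 4850586)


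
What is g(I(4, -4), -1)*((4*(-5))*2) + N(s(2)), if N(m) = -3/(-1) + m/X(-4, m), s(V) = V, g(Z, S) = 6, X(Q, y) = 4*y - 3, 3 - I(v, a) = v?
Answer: -1183/5 ≈ -236.60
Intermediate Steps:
I(v, a) = 3 - v
X(Q, y) = -3 + 4*y
N(m) = 3 + m/(-3 + 4*m) (N(m) = -3/(-1) + m/(-3 + 4*m) = -3*(-1) + m/(-3 + 4*m) = 3 + m/(-3 + 4*m))
g(I(4, -4), -1)*((4*(-5))*2) + N(s(2)) = 6*((4*(-5))*2) + (-9 + 13*2)/(-3 + 4*2) = 6*(-20*2) + (-9 + 26)/(-3 + 8) = 6*(-40) + 17/5 = -240 + (⅕)*17 = -240 + 17/5 = -1183/5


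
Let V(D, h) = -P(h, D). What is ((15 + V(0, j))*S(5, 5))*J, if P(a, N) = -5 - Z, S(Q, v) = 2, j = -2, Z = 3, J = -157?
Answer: -7222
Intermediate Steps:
P(a, N) = -8 (P(a, N) = -5 - 1*3 = -5 - 3 = -8)
V(D, h) = 8 (V(D, h) = -1*(-8) = 8)
((15 + V(0, j))*S(5, 5))*J = ((15 + 8)*2)*(-157) = (23*2)*(-157) = 46*(-157) = -7222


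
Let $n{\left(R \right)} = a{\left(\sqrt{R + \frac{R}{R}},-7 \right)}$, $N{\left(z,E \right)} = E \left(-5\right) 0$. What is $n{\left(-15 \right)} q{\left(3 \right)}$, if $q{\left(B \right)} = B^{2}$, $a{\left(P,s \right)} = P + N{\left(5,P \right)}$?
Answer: $9 i \sqrt{14} \approx 33.675 i$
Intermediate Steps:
$N{\left(z,E \right)} = 0$ ($N{\left(z,E \right)} = - 5 E 0 = 0$)
$a{\left(P,s \right)} = P$ ($a{\left(P,s \right)} = P + 0 = P$)
$n{\left(R \right)} = \sqrt{1 + R}$ ($n{\left(R \right)} = \sqrt{R + \frac{R}{R}} = \sqrt{R + 1} = \sqrt{1 + R}$)
$n{\left(-15 \right)} q{\left(3 \right)} = \sqrt{1 - 15} \cdot 3^{2} = \sqrt{-14} \cdot 9 = i \sqrt{14} \cdot 9 = 9 i \sqrt{14}$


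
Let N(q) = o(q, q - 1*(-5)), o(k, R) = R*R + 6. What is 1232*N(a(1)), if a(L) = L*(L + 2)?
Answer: 86240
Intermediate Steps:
a(L) = L*(2 + L)
o(k, R) = 6 + R**2 (o(k, R) = R**2 + 6 = 6 + R**2)
N(q) = 6 + (5 + q)**2 (N(q) = 6 + (q - 1*(-5))**2 = 6 + (q + 5)**2 = 6 + (5 + q)**2)
1232*N(a(1)) = 1232*(6 + (5 + 1*(2 + 1))**2) = 1232*(6 + (5 + 1*3)**2) = 1232*(6 + (5 + 3)**2) = 1232*(6 + 8**2) = 1232*(6 + 64) = 1232*70 = 86240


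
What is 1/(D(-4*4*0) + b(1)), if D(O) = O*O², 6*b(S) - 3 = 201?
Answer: 1/34 ≈ 0.029412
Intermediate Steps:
b(S) = 34 (b(S) = ½ + (⅙)*201 = ½ + 67/2 = 34)
D(O) = O³
1/(D(-4*4*0) + b(1)) = 1/((-4*4*0)³ + 34) = 1/((-16*0)³ + 34) = 1/(0³ + 34) = 1/(0 + 34) = 1/34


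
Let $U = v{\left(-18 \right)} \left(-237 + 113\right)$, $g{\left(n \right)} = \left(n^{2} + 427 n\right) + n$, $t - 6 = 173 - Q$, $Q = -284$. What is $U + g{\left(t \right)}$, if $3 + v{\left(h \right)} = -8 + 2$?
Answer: $413649$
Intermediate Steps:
$v{\left(h \right)} = -9$ ($v{\left(h \right)} = -3 + \left(-8 + 2\right) = -3 - 6 = -9$)
$t = 463$ ($t = 6 + \left(173 - -284\right) = 6 + \left(173 + 284\right) = 6 + 457 = 463$)
$g{\left(n \right)} = n^{2} + 428 n$
$U = 1116$ ($U = - 9 \left(-237 + 113\right) = \left(-9\right) \left(-124\right) = 1116$)
$U + g{\left(t \right)} = 1116 + 463 \left(428 + 463\right) = 1116 + 463 \cdot 891 = 1116 + 412533 = 413649$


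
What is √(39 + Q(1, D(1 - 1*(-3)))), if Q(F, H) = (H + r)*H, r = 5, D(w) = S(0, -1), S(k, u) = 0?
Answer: √39 ≈ 6.2450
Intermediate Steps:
D(w) = 0
Q(F, H) = H*(5 + H) (Q(F, H) = (H + 5)*H = (5 + H)*H = H*(5 + H))
√(39 + Q(1, D(1 - 1*(-3)))) = √(39 + 0*(5 + 0)) = √(39 + 0*5) = √(39 + 0) = √39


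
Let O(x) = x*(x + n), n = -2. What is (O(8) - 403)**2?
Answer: 126025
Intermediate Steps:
O(x) = x*(-2 + x) (O(x) = x*(x - 2) = x*(-2 + x))
(O(8) - 403)**2 = (8*(-2 + 8) - 403)**2 = (8*6 - 403)**2 = (48 - 403)**2 = (-355)**2 = 126025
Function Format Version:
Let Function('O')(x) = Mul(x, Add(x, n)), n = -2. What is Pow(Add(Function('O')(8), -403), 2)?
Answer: 126025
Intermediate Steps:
Function('O')(x) = Mul(x, Add(-2, x)) (Function('O')(x) = Mul(x, Add(x, -2)) = Mul(x, Add(-2, x)))
Pow(Add(Function('O')(8), -403), 2) = Pow(Add(Mul(8, Add(-2, 8)), -403), 2) = Pow(Add(Mul(8, 6), -403), 2) = Pow(Add(48, -403), 2) = Pow(-355, 2) = 126025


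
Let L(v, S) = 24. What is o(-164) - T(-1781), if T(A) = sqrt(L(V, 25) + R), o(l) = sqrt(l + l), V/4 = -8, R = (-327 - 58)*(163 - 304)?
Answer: -sqrt(54309) + 2*I*sqrt(82) ≈ -233.04 + 18.111*I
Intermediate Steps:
R = 54285 (R = -385*(-141) = 54285)
V = -32 (V = 4*(-8) = -32)
o(l) = sqrt(2)*sqrt(l) (o(l) = sqrt(2*l) = sqrt(2)*sqrt(l))
T(A) = sqrt(54309) (T(A) = sqrt(24 + 54285) = sqrt(54309))
o(-164) - T(-1781) = sqrt(2)*sqrt(-164) - sqrt(54309) = sqrt(2)*(2*I*sqrt(41)) - sqrt(54309) = 2*I*sqrt(82) - sqrt(54309) = -sqrt(54309) + 2*I*sqrt(82)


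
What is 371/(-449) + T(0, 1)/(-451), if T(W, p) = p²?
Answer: -167770/202499 ≈ -0.82850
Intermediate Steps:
371/(-449) + T(0, 1)/(-451) = 371/(-449) + 1²/(-451) = 371*(-1/449) + 1*(-1/451) = -371/449 - 1/451 = -167770/202499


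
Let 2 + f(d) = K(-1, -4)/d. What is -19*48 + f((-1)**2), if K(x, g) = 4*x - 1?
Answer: -919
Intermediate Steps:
K(x, g) = -1 + 4*x
f(d) = -2 - 5/d (f(d) = -2 + (-1 + 4*(-1))/d = -2 + (-1 - 4)/d = -2 - 5/d)
-19*48 + f((-1)**2) = -19*48 + (-2 - 5/((-1)**2)) = -912 + (-2 - 5/1) = -912 + (-2 - 5*1) = -912 + (-2 - 5) = -912 - 7 = -919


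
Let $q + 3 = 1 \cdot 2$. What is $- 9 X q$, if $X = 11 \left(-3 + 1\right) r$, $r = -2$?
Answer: $396$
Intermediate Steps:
$X = 44$ ($X = 11 \left(-3 + 1\right) \left(-2\right) = 11 \left(\left(-2\right) \left(-2\right)\right) = 11 \cdot 4 = 44$)
$q = -1$ ($q = -3 + 1 \cdot 2 = -3 + 2 = -1$)
$- 9 X q = \left(-9\right) 44 \left(-1\right) = \left(-396\right) \left(-1\right) = 396$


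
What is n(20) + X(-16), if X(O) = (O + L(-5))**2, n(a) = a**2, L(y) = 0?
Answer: 656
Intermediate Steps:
X(O) = O**2 (X(O) = (O + 0)**2 = O**2)
n(20) + X(-16) = 20**2 + (-16)**2 = 400 + 256 = 656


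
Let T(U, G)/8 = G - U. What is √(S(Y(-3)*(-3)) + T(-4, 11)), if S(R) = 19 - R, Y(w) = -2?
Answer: √133 ≈ 11.533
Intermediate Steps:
T(U, G) = -8*U + 8*G (T(U, G) = 8*(G - U) = -8*U + 8*G)
√(S(Y(-3)*(-3)) + T(-4, 11)) = √((19 - (-2)*(-3)) + (-8*(-4) + 8*11)) = √((19 - 1*6) + (32 + 88)) = √((19 - 6) + 120) = √(13 + 120) = √133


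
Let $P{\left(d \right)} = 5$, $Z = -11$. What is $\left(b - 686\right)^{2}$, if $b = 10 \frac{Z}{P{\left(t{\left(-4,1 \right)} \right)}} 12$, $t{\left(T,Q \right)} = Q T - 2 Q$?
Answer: $902500$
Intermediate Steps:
$t{\left(T,Q \right)} = - 2 Q + Q T$
$b = -264$ ($b = 10 \left(- \frac{11}{5}\right) 12 = \left(-22\right) 12 = -264$)
$\left(b - 686\right)^{2} = \left(-264 - 686\right)^{2} = \left(-950\right)^{2} = 902500$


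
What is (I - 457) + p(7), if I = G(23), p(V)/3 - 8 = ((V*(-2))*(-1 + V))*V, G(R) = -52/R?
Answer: -50583/23 ≈ -2199.3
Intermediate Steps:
p(V) = 24 - 6*V**2*(-1 + V) (p(V) = 24 + 3*(((V*(-2))*(-1 + V))*V) = 24 + 3*(((-2*V)*(-1 + V))*V) = 24 + 3*((-2*V*(-1 + V))*V) = 24 + 3*(-2*V**2*(-1 + V)) = 24 - 6*V**2*(-1 + V))
I = -52/23 ≈ -2.2609
(I - 457) + p(7) = (-52/23 - 457) + (24 - 6*7**3 + 6*7**2) = -10563/23 + (24 - 6*343 + 6*49) = -10563/23 + (24 - 2058 + 294) = -10563/23 - 1740 = -50583/23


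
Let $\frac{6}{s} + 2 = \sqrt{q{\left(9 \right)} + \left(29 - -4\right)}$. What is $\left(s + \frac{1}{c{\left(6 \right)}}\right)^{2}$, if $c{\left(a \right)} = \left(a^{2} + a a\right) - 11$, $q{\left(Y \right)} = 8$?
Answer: $\frac{6083557}{5094049} + \frac{9228 \sqrt{41}}{83509} \approx 1.9018$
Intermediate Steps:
$s = \frac{6}{-2 + \sqrt{41}}$ ($s = \frac{6}{-2 + \sqrt{8 + \left(29 - -4\right)}} = \frac{6}{-2 + \sqrt{8 + \left(29 + 4\right)}} = \frac{6}{-2 + \sqrt{8 + 33}} = \frac{6}{-2 + \sqrt{41}} \approx 1.3627$)
$c{\left(a \right)} = -11 + 2 a^{2}$ ($c{\left(a \right)} = \left(a^{2} + a^{2}\right) - 11 = 2 a^{2} - 11 = -11 + 2 a^{2}$)
$\left(s + \frac{1}{c{\left(6 \right)}}\right)^{2} = \left(\left(\frac{12}{37} + \frac{6 \sqrt{41}}{37}\right) + \frac{1}{-11 + 2 \cdot 6^{2}}\right)^{2} = \left(\left(\frac{12}{37} + \frac{6 \sqrt{41}}{37}\right) + \frac{1}{-11 + 2 \cdot 36}\right)^{2} = \left(\left(\frac{12}{37} + \frac{6 \sqrt{41}}{37}\right) + \frac{1}{-11 + 72}\right)^{2} = \left(\left(\frac{12}{37} + \frac{6 \sqrt{41}}{37}\right) + \frac{1}{61}\right)^{2} = \left(\frac{769}{2257} + \frac{6 \sqrt{41}}{37}\right)^{2}$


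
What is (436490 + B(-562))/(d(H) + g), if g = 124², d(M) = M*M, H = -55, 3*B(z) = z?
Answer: 1308908/55203 ≈ 23.711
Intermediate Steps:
B(z) = z/3
d(M) = M²
g = 15376
(436490 + B(-562))/(d(H) + g) = (436490 + (⅓)*(-562))/((-55)² + 15376) = (436490 - 562/3)/(3025 + 15376) = (1308908/3)/18401 = (1308908/3)*(1/18401) = 1308908/55203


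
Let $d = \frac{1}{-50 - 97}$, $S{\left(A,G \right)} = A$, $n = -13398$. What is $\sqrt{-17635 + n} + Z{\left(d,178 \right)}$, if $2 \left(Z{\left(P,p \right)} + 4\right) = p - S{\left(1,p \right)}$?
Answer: $\frac{169}{2} + i \sqrt{31033} \approx 84.5 + 176.16 i$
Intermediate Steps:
$d = - \frac{1}{147}$ ($d = \frac{1}{-147} = - \frac{1}{147} \approx -0.0068027$)
$Z{\left(P,p \right)} = - \frac{9}{2} + \frac{p}{2}$ ($Z{\left(P,p \right)} = -4 + \frac{p - 1}{2} = -4 + \frac{-1 + p}{2} = -4 + \left(- \frac{1}{2} + \frac{p}{2}\right) = - \frac{9}{2} + \frac{p}{2}$)
$\sqrt{-17635 + n} + Z{\left(d,178 \right)} = \sqrt{-17635 - 13398} + \left(- \frac{9}{2} + \frac{1}{2} \cdot 178\right) = \sqrt{-31033} + \left(- \frac{9}{2} + 89\right) = i \sqrt{31033} + \frac{169}{2} = \frac{169}{2} + i \sqrt{31033}$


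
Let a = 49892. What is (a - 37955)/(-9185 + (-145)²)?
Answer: 11937/11840 ≈ 1.0082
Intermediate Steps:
(a - 37955)/(-9185 + (-145)²) = (49892 - 37955)/(-9185 + (-145)²) = 11937/(-9185 + 21025) = 11937/11840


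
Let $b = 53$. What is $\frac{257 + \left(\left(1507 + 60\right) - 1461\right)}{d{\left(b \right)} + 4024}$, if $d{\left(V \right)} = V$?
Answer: $\frac{121}{1359} \approx 0.089036$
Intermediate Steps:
$\frac{257 + \left(\left(1507 + 60\right) - 1461\right)}{d{\left(b \right)} + 4024} = \frac{257 + \left(\left(1507 + 60\right) - 1461\right)}{53 + 4024} = \frac{257 + \left(1567 - 1461\right)}{4077} = \left(257 + 106\right) \frac{1}{4077} = 363 \cdot \frac{1}{4077} = \frac{121}{1359}$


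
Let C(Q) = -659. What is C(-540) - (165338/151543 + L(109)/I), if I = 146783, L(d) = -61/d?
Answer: -228635638535086/346369863203 ≈ -660.09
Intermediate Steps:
C(-540) - (165338/151543 + L(109)/I) = -659 - (165338/151543 - 61/109/146783) = -659 - (165338*(1/151543) - 61*1/109*(1/146783)) = -659 - (165338/151543 - 61/109*1/146783) = -659 - (165338/151543 - 61/15999347) = -659 - 1*377898684309/346369863203 = -659 - 377898684309/346369863203 = -228635638535086/346369863203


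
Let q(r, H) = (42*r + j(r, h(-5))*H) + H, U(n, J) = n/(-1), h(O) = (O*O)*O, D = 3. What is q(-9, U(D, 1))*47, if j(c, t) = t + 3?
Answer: -705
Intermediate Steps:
h(O) = O**3 (h(O) = O**2*O = O**3)
j(c, t) = 3 + t
U(n, J) = -n (U(n, J) = n*(-1) = -n)
q(r, H) = -121*H + 42*r (q(r, H) = (42*r + (3 + (-5)**3)*H) + H = (42*r + (3 - 125)*H) + H = (42*r - 122*H) + H = (-122*H + 42*r) + H = -121*H + 42*r)
q(-9, U(D, 1))*47 = (-(-121)*3 + 42*(-9))*47 = (-121*(-3) - 378)*47 = (363 - 378)*47 = -15*47 = -705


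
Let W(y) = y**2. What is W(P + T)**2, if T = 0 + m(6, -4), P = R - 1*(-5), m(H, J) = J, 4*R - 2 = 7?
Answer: 28561/256 ≈ 111.57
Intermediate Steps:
R = 9/4 (R = 1/2 + (1/4)*7 = 1/2 + 7/4 = 9/4 ≈ 2.2500)
P = 29/4 (P = 9/4 - 1*(-5) = 9/4 + 5 = 29/4 ≈ 7.2500)
T = -4 (T = 0 - 4 = -4)
W(P + T)**2 = ((29/4 - 4)**2)**2 = ((13/4)**2)**2 = (169/16)**2 = 28561/256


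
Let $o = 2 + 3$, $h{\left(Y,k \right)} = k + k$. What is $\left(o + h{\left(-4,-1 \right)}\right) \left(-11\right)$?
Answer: $-33$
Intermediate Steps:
$h{\left(Y,k \right)} = 2 k$
$o = 5$
$\left(o + h{\left(-4,-1 \right)}\right) \left(-11\right) = \left(5 + 2 \left(-1\right)\right) \left(-11\right) = \left(5 - 2\right) \left(-11\right) = 3 \left(-11\right) = -33$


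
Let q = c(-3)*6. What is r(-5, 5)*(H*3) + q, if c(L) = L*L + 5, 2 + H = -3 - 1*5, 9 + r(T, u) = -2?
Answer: 414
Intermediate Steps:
r(T, u) = -11 (r(T, u) = -9 - 2 = -11)
H = -10 (H = -2 + (-3 - 1*5) = -2 + (-3 - 5) = -2 - 8 = -10)
c(L) = 5 + L² (c(L) = L² + 5 = 5 + L²)
q = 84 (q = (5 + (-3)²)*6 = (5 + 9)*6 = 14*6 = 84)
r(-5, 5)*(H*3) + q = -(-110)*3 + 84 = -11*(-30) + 84 = 330 + 84 = 414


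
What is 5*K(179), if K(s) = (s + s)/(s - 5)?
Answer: 895/87 ≈ 10.287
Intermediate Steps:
K(s) = 2*s/(-5 + s) (K(s) = (2*s)/(-5 + s) = 2*s/(-5 + s))
5*K(179) = 5*(2*179/(-5 + 179)) = 5*(2*179/174) = 5*(2*179*(1/174)) = 5*(179/87) = 895/87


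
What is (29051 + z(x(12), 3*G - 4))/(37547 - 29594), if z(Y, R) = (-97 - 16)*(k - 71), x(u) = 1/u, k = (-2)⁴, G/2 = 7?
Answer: 3206/723 ≈ 4.4343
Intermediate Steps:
G = 14 (G = 2*7 = 14)
k = 16
z(Y, R) = 6215 (z(Y, R) = (-97 - 16)*(16 - 71) = -113*(-55) = 6215)
(29051 + z(x(12), 3*G - 4))/(37547 - 29594) = (29051 + 6215)/(37547 - 29594) = 35266/7953 = 35266*(1/7953) = 3206/723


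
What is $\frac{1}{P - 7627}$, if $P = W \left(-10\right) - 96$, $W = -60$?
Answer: $- \frac{1}{7123} \approx -0.00014039$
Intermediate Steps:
$P = 504$ ($P = \left(-60\right) \left(-10\right) - 96 = 600 - 96 = 504$)
$\frac{1}{P - 7627} = \frac{1}{504 - 7627} = \frac{1}{-7123} = - \frac{1}{7123}$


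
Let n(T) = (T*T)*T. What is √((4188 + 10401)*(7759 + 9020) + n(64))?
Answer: 5*√9802039 ≈ 15654.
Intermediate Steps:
n(T) = T³ (n(T) = T²*T = T³)
√((4188 + 10401)*(7759 + 9020) + n(64)) = √((4188 + 10401)*(7759 + 9020) + 64³) = √(14589*16779 + 262144) = √(244788831 + 262144) = √245050975 = 5*√9802039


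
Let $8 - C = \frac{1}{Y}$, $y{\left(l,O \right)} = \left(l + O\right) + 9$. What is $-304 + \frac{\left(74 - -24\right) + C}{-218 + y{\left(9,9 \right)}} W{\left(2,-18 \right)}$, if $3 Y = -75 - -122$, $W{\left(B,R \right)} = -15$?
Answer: $- \frac{2654323}{8977} \approx -295.68$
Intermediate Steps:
$Y = \frac{47}{3}$ ($Y = \frac{-75 - -122}{3} = \frac{-75 + 122}{3} = \frac{1}{3} \cdot 47 = \frac{47}{3} \approx 15.667$)
$y{\left(l,O \right)} = 9 + O + l$ ($y{\left(l,O \right)} = \left(O + l\right) + 9 = 9 + O + l$)
$C = \frac{373}{47}$ ($C = 8 - \frac{1}{\frac{47}{3}} = 8 - \frac{3}{47} = \frac{373}{47} \approx 7.9362$)
$-304 + \frac{\left(74 - -24\right) + C}{-218 + y{\left(9,9 \right)}} W{\left(2,-18 \right)} = -304 + \frac{\left(74 - -24\right) + \frac{373}{47}}{-218 + \left(9 + 9 + 9\right)} \left(-15\right) = -304 + \frac{\left(74 + 24\right) + \frac{373}{47}}{-218 + 27} \left(-15\right) = -304 + \frac{98 + \frac{373}{47}}{-191} \left(-15\right) = -304 + \frac{4979}{47} \left(- \frac{1}{191}\right) \left(-15\right) = -304 - - \frac{74685}{8977} = -304 + \frac{74685}{8977} = - \frac{2654323}{8977}$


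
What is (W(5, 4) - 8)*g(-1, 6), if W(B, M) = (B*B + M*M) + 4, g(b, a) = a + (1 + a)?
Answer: 481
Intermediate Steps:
g(b, a) = 1 + 2*a
W(B, M) = 4 + B**2 + M**2 (W(B, M) = (B**2 + M**2) + 4 = 4 + B**2 + M**2)
(W(5, 4) - 8)*g(-1, 6) = ((4 + 5**2 + 4**2) - 8)*(1 + 2*6) = ((4 + 25 + 16) - 8)*(1 + 12) = (45 - 8)*13 = 37*13 = 481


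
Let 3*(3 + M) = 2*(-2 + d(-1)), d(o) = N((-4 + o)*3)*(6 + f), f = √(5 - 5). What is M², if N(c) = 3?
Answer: 529/9 ≈ 58.778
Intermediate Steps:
f = 0 (f = √0 = 0)
d(o) = 18 (d(o) = 3*(6 + 0) = 3*6 = 18)
M = 23/3 (M = -3 + (2*(-2 + 18))/3 = -3 + (2*16)/3 = -3 + (⅓)*32 = -3 + 32/3 = 23/3 ≈ 7.6667)
M² = (23/3)² = 529/9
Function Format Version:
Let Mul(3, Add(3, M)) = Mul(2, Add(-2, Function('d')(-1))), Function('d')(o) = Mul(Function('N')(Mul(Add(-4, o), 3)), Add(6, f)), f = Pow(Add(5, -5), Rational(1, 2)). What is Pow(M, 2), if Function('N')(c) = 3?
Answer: Rational(529, 9) ≈ 58.778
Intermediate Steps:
f = 0 (f = Pow(0, Rational(1, 2)) = 0)
Function('d')(o) = 18 (Function('d')(o) = Mul(3, Add(6, 0)) = Mul(3, 6) = 18)
M = Rational(23, 3) (M = Add(-3, Mul(Rational(1, 3), Mul(2, Add(-2, 18)))) = Add(-3, Mul(Rational(1, 3), Mul(2, 16))) = Add(-3, Mul(Rational(1, 3), 32)) = Add(-3, Rational(32, 3)) = Rational(23, 3) ≈ 7.6667)
Pow(M, 2) = Pow(Rational(23, 3), 2) = Rational(529, 9)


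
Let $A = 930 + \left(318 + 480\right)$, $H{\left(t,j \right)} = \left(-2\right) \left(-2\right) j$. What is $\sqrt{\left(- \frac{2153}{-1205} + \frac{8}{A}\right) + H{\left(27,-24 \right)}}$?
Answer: $\frac{i \sqrt{177284133210}}{43380} \approx 9.7061 i$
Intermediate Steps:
$H{\left(t,j \right)} = 4 j$
$A = 1728$ ($A = 930 + 798 = 1728$)
$\sqrt{\left(- \frac{2153}{-1205} + \frac{8}{A}\right) + H{\left(27,-24 \right)}} = \sqrt{\left(- \frac{2153}{-1205} + \frac{8}{1728}\right) + 4 \left(-24\right)} = \sqrt{\left(\left(-2153\right) \left(- \frac{1}{1205}\right) + 8 \cdot \frac{1}{1728}\right) - 96} = \sqrt{\left(\frac{2153}{1205} + \frac{1}{216}\right) - 96} = \sqrt{\frac{466253}{260280} - 96} = \sqrt{- \frac{24520627}{260280}} = \frac{i \sqrt{177284133210}}{43380}$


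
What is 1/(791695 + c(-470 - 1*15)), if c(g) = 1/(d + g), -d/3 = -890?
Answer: 2185/1729853576 ≈ 1.2631e-6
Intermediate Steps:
d = 2670 (d = -3*(-890) = 2670)
c(g) = 1/(2670 + g)
1/(791695 + c(-470 - 1*15)) = 1/(791695 + 1/(2670 + (-470 - 1*15))) = 1/(791695 + 1/(2670 + (-470 - 15))) = 1/(791695 + 1/(2670 - 485)) = 1/(791695 + 1/2185) = 1/(1729853576/2185) = 2185/1729853576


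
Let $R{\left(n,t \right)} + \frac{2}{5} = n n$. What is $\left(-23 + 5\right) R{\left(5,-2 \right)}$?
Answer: $- \frac{2214}{5} \approx -442.8$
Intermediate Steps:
$R{\left(n,t \right)} = - \frac{2}{5} + n^{2}$ ($R{\left(n,t \right)} = - \frac{2}{5} + n n = - \frac{2}{5} + n^{2}$)
$\left(-23 + 5\right) R{\left(5,-2 \right)} = \left(-23 + 5\right) \left(- \frac{2}{5} + 5^{2}\right) = - 18 \left(- \frac{2}{5} + 25\right) = \left(-18\right) \frac{123}{5} = - \frac{2214}{5}$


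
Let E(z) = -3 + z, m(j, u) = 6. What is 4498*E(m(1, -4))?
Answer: 13494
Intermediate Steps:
4498*E(m(1, -4)) = 4498*(-3 + 6) = 4498*3 = 13494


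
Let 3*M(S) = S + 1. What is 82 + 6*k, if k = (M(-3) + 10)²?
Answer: 1814/3 ≈ 604.67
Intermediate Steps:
M(S) = ⅓ + S/3 (M(S) = (S + 1)/3 = (1 + S)/3 = ⅓ + S/3)
k = 784/9 (k = ((⅓ + (⅓)*(-3)) + 10)² = ((⅓ - 1) + 10)² = (-⅔ + 10)² = (28/3)² = 784/9 ≈ 87.111)
82 + 6*k = 82 + 6*(784/9) = 82 + 1568/3 = 1814/3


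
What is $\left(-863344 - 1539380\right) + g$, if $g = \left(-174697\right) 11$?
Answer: $-4324391$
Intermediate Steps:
$g = -1921667$
$\left(-863344 - 1539380\right) + g = \left(-863344 - 1539380\right) - 1921667 = -2402724 - 1921667 = -4324391$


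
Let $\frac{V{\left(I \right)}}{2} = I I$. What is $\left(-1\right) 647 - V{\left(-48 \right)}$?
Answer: $-5255$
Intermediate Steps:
$V{\left(I \right)} = 2 I^{2}$ ($V{\left(I \right)} = 2 I I = 2 I^{2}$)
$\left(-1\right) 647 - V{\left(-48 \right)} = \left(-1\right) 647 - 2 \left(-48\right)^{2} = -647 - 2 \cdot 2304 = -647 - 4608 = -5255$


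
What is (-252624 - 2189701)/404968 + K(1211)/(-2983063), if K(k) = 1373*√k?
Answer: -2442325/404968 - 1373*√1211/2983063 ≈ -6.0469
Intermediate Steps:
(-252624 - 2189701)/404968 + K(1211)/(-2983063) = (-252624 - 2189701)/404968 + (1373*√1211)/(-2983063) = -2442325*1/404968 + (1373*√1211)*(-1/2983063) = -2442325/404968 - 1373*√1211/2983063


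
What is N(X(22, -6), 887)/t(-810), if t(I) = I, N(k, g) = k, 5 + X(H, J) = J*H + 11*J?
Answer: 203/810 ≈ 0.25062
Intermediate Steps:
X(H, J) = -5 + 11*J + H*J (X(H, J) = -5 + (J*H + 11*J) = -5 + (H*J + 11*J) = -5 + (11*J + H*J) = -5 + 11*J + H*J)
N(X(22, -6), 887)/t(-810) = (-5 + 11*(-6) + 22*(-6))/(-810) = (-5 - 66 - 132)*(-1/810) = -203*(-1/810) = 203/810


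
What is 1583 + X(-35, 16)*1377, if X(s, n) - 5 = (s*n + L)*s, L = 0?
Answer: 26997668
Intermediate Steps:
X(s, n) = 5 + n*s**2 (X(s, n) = 5 + (s*n + 0)*s = 5 + (n*s + 0)*s = 5 + (n*s)*s = 5 + n*s**2)
1583 + X(-35, 16)*1377 = 1583 + (5 + 16*(-35)**2)*1377 = 1583 + (5 + 16*1225)*1377 = 1583 + (5 + 19600)*1377 = 1583 + 19605*1377 = 1583 + 26996085 = 26997668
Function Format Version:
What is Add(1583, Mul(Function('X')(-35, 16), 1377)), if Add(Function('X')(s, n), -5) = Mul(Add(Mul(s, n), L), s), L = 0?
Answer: 26997668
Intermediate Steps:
Function('X')(s, n) = Add(5, Mul(n, Pow(s, 2))) (Function('X')(s, n) = Add(5, Mul(Add(Mul(s, n), 0), s)) = Add(5, Mul(Add(Mul(n, s), 0), s)) = Add(5, Mul(Mul(n, s), s)) = Add(5, Mul(n, Pow(s, 2))))
Add(1583, Mul(Function('X')(-35, 16), 1377)) = Add(1583, Mul(Add(5, Mul(16, Pow(-35, 2))), 1377)) = Add(1583, Mul(Add(5, Mul(16, 1225)), 1377)) = Add(1583, Mul(Add(5, 19600), 1377)) = Add(1583, Mul(19605, 1377)) = Add(1583, 26996085) = 26997668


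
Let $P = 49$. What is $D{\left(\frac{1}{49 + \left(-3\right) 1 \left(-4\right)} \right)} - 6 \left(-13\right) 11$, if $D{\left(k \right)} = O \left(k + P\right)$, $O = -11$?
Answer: $\frac{19448}{61} \approx 318.82$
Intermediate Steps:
$D{\left(k \right)} = -539 - 11 k$ ($D{\left(k \right)} = - 11 \left(k + 49\right) = - 11 \left(49 + k\right) = -539 - 11 k$)
$D{\left(\frac{1}{49 + \left(-3\right) 1 \left(-4\right)} \right)} - 6 \left(-13\right) 11 = \left(-539 - \frac{11}{49 + \left(-3\right) 1 \left(-4\right)}\right) - 6 \left(-13\right) 11 = \left(-539 - \frac{11}{49 - -12}\right) - \left(-78\right) 11 = \left(-539 - \frac{11}{49 + 12}\right) - -858 = \left(-539 - \frac{11}{61}\right) + 858 = - \frac{32890}{61} + 858 = \frac{19448}{61}$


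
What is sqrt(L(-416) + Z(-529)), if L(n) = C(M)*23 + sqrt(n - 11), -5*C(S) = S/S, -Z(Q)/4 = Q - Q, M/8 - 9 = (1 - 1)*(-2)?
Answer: sqrt(-115 + 25*I*sqrt(427))/5 ≈ 2.8783 + 3.5896*I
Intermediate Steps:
M = 72 (M = 72 + 8*((1 - 1)*(-2)) = 72 + 8*(0*(-2)) = 72 + 8*0 = 72 + 0 = 72)
Z(Q) = 0 (Z(Q) = -4*(Q - Q) = -4*0 = 0)
C(S) = -1/5 (C(S) = -S/(5*S) = -1/5*1 = -1/5)
L(n) = -23/5 + sqrt(-11 + n) (L(n) = -1/5*23 + sqrt(n - 11) = -23/5 + sqrt(-11 + n))
sqrt(L(-416) + Z(-529)) = sqrt((-23/5 + sqrt(-11 - 416)) + 0) = sqrt((-23/5 + sqrt(-427)) + 0) = sqrt((-23/5 + I*sqrt(427)) + 0) = sqrt(-23/5 + I*sqrt(427))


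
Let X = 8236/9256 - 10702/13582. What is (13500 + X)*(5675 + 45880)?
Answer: 10937168957652525/15714374 ≈ 6.9600e+8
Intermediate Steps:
X = 1600455/15714374 (X = 8236*(1/9256) - 10702*1/13582 = 2059/2314 - 5351/6791 = 1600455/15714374 ≈ 0.10185)
(13500 + X)*(5675 + 45880) = (13500 + 1600455/15714374)*(5675 + 45880) = (212145649455/15714374)*51555 = 10937168957652525/15714374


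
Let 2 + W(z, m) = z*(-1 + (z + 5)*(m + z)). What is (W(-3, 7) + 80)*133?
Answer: 7581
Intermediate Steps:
W(z, m) = -2 + z*(-1 + (5 + z)*(m + z)) (W(z, m) = -2 + z*(-1 + (z + 5)*(m + z)) = -2 + z*(-1 + (5 + z)*(m + z)))
(W(-3, 7) + 80)*133 = ((-2 + (-3)**3 - 1*(-3) + 5*(-3)**2 + 7*(-3)**2 + 5*7*(-3)) + 80)*133 = ((-2 - 27 + 3 + 5*9 + 7*9 - 105) + 80)*133 = ((-2 - 27 + 3 + 45 + 63 - 105) + 80)*133 = (-23 + 80)*133 = 57*133 = 7581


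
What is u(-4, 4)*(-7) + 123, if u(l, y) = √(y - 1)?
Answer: 123 - 7*√3 ≈ 110.88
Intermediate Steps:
u(l, y) = √(-1 + y)
u(-4, 4)*(-7) + 123 = √(-1 + 4)*(-7) + 123 = √3*(-7) + 123 = -7*√3 + 123 = 123 - 7*√3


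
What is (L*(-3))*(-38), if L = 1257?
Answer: 143298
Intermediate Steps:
(L*(-3))*(-38) = (1257*(-3))*(-38) = -3771*(-38) = 143298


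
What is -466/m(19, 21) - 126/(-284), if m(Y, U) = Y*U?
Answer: -41035/56658 ≈ -0.72426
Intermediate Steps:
m(Y, U) = U*Y
-466/m(19, 21) - 126/(-284) = -466/(21*19) - 126/(-284) = -466/399 - 126*(-1/284) = -466*1/399 + 63/142 = -466/399 + 63/142 = -41035/56658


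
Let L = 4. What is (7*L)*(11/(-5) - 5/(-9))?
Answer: -2072/45 ≈ -46.044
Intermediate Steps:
(7*L)*(11/(-5) - 5/(-9)) = (7*4)*(11/(-5) - 5/(-9)) = 28*(11*(-⅕) - 5*(-⅑)) = 28*(-11/5 + 5/9) = 28*(-74/45) = -2072/45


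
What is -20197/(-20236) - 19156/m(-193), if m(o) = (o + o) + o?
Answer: 399334879/11716644 ≈ 34.083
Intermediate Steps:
m(o) = 3*o (m(o) = 2*o + o = 3*o)
-20197/(-20236) - 19156/m(-193) = -20197/(-20236) - 19156/(3*(-193)) = -20197*(-1/20236) - 19156/(-579) = 20197/20236 - 19156*(-1/579) = 20197/20236 + 19156/579 = 399334879/11716644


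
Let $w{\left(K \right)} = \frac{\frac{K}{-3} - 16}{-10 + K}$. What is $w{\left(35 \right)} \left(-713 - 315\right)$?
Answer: $\frac{85324}{75} \approx 1137.7$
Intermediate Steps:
$w{\left(K \right)} = \frac{-16 - \frac{K}{3}}{-10 + K}$ ($w{\left(K \right)} = \frac{K \left(- \frac{1}{3}\right) - 16}{-10 + K} = \frac{- \frac{K}{3} - 16}{-10 + K} = \frac{-16 - \frac{K}{3}}{-10 + K}$)
$w{\left(35 \right)} \left(-713 - 315\right) = \frac{-48 - 35}{3 \left(-10 + 35\right)} \left(-713 - 315\right) = \frac{-48 - 35}{3 \cdot 25} \left(-1028\right) = \frac{1}{3} \cdot \frac{1}{25} \left(-83\right) \left(-1028\right) = \left(- \frac{83}{75}\right) \left(-1028\right) = \frac{85324}{75}$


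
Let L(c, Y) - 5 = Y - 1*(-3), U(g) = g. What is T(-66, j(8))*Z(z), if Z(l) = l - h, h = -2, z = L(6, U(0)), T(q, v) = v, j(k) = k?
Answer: 80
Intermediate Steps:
L(c, Y) = 8 + Y (L(c, Y) = 5 + (Y - 1*(-3)) = 5 + (Y + 3) = 5 + (3 + Y) = 8 + Y)
z = 8 (z = 8 + 0 = 8)
Z(l) = 2 + l (Z(l) = l - 1*(-2) = l + 2 = 2 + l)
T(-66, j(8))*Z(z) = 8*(2 + 8) = 8*10 = 80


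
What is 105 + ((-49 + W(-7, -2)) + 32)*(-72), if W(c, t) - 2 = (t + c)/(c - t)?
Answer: 5277/5 ≈ 1055.4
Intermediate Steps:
W(c, t) = 2 + (c + t)/(c - t) (W(c, t) = 2 + (t + c)/(c - t) = 2 + (c + t)/(c - t))
105 + ((-49 + W(-7, -2)) + 32)*(-72) = 105 + ((-49 + (-1*(-2) + 3*(-7))/(-7 - 1*(-2))) + 32)*(-72) = 105 + ((-49 + (2 - 21)/(-7 + 2)) + 32)*(-72) = 105 + ((-49 - 19/(-5)) + 32)*(-72) = 105 + ((-49 - 1/5*(-19)) + 32)*(-72) = 105 + ((-49 + 19/5) + 32)*(-72) = 105 + (-226/5 + 32)*(-72) = 105 - 66/5*(-72) = 105 + 4752/5 = 5277/5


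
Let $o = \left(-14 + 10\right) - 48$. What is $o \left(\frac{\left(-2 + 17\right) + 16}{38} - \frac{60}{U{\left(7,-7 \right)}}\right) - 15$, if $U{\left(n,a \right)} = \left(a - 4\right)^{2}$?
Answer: $- \frac{72731}{2299} \approx -31.636$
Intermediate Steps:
$U{\left(n,a \right)} = \left(-4 + a\right)^{2}$
$o = -52$ ($o = -4 - 48 = -52$)
$o \left(\frac{\left(-2 + 17\right) + 16}{38} - \frac{60}{U{\left(7,-7 \right)}}\right) - 15 = - 52 \left(\frac{\left(-2 + 17\right) + 16}{38} - \frac{60}{\left(-4 - 7\right)^{2}}\right) - 15 = - 52 \left(\left(15 + 16\right) \frac{1}{38} - \frac{60}{\left(-11\right)^{2}}\right) - 15 = - 52 \left(31 \cdot \frac{1}{38} - \frac{60}{121}\right) - 15 = - 52 \left(\frac{31}{38} - \frac{60}{121}\right) - 15 = \left(-52\right) \frac{1471}{4598} - 15 = - \frac{38246}{2299} - 15 = - \frac{72731}{2299}$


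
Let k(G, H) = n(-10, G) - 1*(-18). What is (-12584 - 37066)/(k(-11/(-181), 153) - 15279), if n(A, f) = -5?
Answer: 24825/7633 ≈ 3.2523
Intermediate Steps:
k(G, H) = 13 (k(G, H) = -5 - 1*(-18) = -5 + 18 = 13)
(-12584 - 37066)/(k(-11/(-181), 153) - 15279) = (-12584 - 37066)/(13 - 15279) = -49650/(-15266) = -49650*(-1/15266) = 24825/7633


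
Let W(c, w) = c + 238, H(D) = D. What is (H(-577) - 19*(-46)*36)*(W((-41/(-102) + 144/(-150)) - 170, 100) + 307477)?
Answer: 24222769206049/2550 ≈ 9.4991e+9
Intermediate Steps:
W(c, w) = 238 + c
(H(-577) - 19*(-46)*36)*(W((-41/(-102) + 144/(-150)) - 170, 100) + 307477) = (-577 - 19*(-46)*36)*((238 + ((-41/(-102) + 144/(-150)) - 170)) + 307477) = (-577 + 874*36)*((238 + ((-41*(-1/102) + 144*(-1/150)) - 170)) + 307477) = (-577 + 31464)*((238 + ((41/102 - 24/25) - 170)) + 307477) = 30887*((238 + (-1423/2550 - 170)) + 307477) = 30887*((238 - 434923/2550) + 307477) = 30887*(171977/2550 + 307477) = 30887*(784238327/2550) = 24222769206049/2550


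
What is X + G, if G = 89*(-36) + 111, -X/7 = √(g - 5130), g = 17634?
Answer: -3093 - 14*√3126 ≈ -3875.8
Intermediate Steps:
X = -14*√3126 (X = -7*√(17634 - 5130) = -14*√3126 ≈ -782.75)
G = -3093 (G = -3204 + 111 = -3093)
X + G = -14*√3126 - 3093 = -3093 - 14*√3126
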